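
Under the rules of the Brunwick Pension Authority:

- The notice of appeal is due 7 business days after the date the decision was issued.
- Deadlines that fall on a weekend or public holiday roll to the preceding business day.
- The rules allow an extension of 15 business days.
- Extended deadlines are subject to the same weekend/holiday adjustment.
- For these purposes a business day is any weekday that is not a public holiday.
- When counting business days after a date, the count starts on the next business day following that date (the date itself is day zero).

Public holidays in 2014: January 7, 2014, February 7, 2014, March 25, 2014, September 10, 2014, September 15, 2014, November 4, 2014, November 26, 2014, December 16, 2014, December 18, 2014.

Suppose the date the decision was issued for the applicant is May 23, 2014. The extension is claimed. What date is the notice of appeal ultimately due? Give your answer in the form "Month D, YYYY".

7 business days after May 23, 2014, excluding weekends and holidays, is June 3, 2014.
June 3, 2014 falls on a Tuesday, which is a business day, so no adjustment is needed.
Applying the 15-business-day extension: 15 business days after June 3, 2014 is June 24, 2014.
June 24, 2014 is a Tuesday and not a listed holiday, so it stands.
Final deadline: June 24, 2014.

June 24, 2014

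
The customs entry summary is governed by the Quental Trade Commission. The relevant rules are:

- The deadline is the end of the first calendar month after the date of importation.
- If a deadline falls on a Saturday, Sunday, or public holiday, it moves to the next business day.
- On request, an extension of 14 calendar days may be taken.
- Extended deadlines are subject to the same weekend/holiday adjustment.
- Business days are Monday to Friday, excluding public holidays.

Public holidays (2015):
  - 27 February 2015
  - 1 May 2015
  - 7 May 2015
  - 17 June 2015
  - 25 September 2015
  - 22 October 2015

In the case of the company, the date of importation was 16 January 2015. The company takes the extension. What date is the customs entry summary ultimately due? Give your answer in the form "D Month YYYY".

The first month after 16 January 2015 is February 2015, whose last day is 28 February 2015.
28 February 2015 is a Saturday, so it moves to the next business day, 2 March 2015 (Monday).
The 14-calendar-day extension moves the deadline from 2 March 2015 to 16 March 2015.
16 March 2015 falls on a Monday, which is a business day, so no adjustment is needed.
Deadline: 16 March 2015.

16 March 2015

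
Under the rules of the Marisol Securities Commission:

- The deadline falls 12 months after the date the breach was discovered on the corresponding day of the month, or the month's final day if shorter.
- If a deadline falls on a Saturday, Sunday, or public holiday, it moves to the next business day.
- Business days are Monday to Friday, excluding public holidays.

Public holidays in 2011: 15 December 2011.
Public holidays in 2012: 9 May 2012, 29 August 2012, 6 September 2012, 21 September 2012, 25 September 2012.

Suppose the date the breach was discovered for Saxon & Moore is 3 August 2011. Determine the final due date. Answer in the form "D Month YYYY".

3 August 2012

12 months after 3 August 2011, on the same day of the month, is 3 August 2012.
3 August 2012 falls on a Friday, which is a business day, so no adjustment is needed.
So the filing is due 3 August 2012.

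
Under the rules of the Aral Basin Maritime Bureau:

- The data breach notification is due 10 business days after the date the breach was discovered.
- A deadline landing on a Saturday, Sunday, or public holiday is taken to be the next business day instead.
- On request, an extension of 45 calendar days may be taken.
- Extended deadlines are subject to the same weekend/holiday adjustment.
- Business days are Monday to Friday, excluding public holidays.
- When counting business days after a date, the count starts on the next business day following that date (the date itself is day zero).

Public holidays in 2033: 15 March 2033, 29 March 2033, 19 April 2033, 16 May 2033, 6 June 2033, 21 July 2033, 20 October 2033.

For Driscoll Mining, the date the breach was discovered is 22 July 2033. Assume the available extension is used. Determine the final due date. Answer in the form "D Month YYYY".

19 September 2033

Counting 10 business days after 22 July 2033 (skipping weekends and listed holidays) reaches 5 August 2033.
Since 5 August 2033 is a Friday and not a holiday, the date is unchanged.
Add the 45 calendar-day extension to 5 August 2033: 19 September 2033.
Since 19 September 2033 is a Monday and not a holiday, the date is unchanged.
Final deadline: 19 September 2033.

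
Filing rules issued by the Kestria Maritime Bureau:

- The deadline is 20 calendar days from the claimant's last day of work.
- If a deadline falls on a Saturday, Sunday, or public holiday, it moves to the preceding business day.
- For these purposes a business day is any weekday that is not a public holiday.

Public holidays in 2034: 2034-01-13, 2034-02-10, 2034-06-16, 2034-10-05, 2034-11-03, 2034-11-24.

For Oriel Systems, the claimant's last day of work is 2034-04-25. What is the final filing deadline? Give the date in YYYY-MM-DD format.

20 calendar days after 2034-04-25 is 2034-05-15.
2034-05-15 falls on a Monday, which is a business day, so no adjustment is needed.
Final deadline: 2034-05-15.

2034-05-15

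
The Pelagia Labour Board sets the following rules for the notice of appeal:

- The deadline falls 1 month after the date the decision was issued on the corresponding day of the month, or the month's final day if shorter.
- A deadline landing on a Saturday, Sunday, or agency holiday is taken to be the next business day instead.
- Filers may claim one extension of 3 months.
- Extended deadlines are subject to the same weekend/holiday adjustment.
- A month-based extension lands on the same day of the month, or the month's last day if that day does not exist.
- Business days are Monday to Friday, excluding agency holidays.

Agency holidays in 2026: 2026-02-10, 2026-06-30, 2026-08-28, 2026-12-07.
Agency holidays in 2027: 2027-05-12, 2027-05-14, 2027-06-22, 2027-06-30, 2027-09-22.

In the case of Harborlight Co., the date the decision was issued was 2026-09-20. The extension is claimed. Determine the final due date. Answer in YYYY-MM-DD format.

1 month after 2026-09-20, on the same day of the month, is 2026-10-20.
2026-10-20 (Tuesday) is already a business day.
Applying the 3 months extension: 3 months after 2026-10-20 is 2027-01-20.
2027-01-20 falls on a Wednesday, which is a business day, so no adjustment is needed.
Final deadline: 2027-01-20.

2027-01-20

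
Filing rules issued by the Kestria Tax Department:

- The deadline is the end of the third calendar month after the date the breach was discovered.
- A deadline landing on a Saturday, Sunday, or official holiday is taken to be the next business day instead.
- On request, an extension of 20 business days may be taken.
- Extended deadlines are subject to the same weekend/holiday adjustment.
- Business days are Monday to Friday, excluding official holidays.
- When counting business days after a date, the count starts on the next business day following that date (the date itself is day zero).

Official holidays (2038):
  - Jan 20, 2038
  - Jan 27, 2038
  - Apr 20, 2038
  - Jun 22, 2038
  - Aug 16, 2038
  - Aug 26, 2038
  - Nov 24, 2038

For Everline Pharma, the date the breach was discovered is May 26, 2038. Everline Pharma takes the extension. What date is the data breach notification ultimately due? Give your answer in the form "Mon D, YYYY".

3 months after May 26, 2038 is August 2038; that month ends on Aug 31, 2038.
Aug 31, 2038 (Tuesday) is already a business day.
Counting 20 further business days from Aug 31, 2038 reaches Sep 28, 2038.
Since Sep 28, 2038 is a Tuesday and not a holiday, the date is unchanged.
Deadline: Sep 28, 2038.

Sep 28, 2038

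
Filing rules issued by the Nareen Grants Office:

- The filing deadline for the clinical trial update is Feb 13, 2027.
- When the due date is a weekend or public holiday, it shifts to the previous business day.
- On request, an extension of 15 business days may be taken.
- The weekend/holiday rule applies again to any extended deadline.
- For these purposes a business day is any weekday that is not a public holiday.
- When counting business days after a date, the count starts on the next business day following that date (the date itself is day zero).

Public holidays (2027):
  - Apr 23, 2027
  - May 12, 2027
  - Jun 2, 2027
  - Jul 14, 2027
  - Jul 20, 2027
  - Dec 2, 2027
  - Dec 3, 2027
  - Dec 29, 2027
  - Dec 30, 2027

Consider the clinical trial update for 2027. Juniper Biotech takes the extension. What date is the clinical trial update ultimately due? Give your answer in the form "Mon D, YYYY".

Mar 5, 2027

The statutory due date is Feb 13, 2027.
Feb 13, 2027 falls on a Saturday. Rolling to the preceding business day gives Feb 12, 2027, a Friday.
The 15-business-day extension runs from Feb 12, 2027 to Mar 5, 2027.
Mar 5, 2027 (Friday) is already a business day.
So the filing is due Mar 5, 2027.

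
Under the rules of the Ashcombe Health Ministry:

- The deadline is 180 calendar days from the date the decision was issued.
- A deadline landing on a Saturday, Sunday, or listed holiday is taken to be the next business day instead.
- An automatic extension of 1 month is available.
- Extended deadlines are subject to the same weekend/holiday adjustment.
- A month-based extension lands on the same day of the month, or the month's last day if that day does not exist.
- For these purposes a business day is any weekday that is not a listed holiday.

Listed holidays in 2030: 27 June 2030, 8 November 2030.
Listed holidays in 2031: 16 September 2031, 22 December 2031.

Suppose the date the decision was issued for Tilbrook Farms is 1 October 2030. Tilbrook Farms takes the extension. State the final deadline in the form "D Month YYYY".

Trigger date 1 October 2030 + 180 calendar days = 30 March 2031.
30 March 2031 falls on a Sunday. Rolling to the next business day gives 31 March 2031, a Monday.
Applying the 1 month extension: 1 month after 31 March 2031 is 30 April 2031 (day 31 does not exist in April, so the month's last day is used).
30 April 2031 is a Wednesday and not a listed holiday, so it stands.
So the filing is due 30 April 2031.

30 April 2031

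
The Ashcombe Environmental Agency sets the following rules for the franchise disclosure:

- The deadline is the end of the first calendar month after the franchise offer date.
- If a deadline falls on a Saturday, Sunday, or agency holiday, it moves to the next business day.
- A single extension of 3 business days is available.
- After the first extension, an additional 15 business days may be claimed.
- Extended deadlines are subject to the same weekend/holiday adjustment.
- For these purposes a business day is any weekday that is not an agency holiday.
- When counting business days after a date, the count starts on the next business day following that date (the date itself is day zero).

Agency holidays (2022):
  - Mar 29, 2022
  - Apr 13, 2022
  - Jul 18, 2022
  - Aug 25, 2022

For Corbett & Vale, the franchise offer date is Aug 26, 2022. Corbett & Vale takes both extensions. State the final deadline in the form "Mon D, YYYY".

Oct 26, 2022

1 month after Aug 26, 2022 is September 2022; that month ends on Sep 30, 2022.
Sep 30, 2022 (Friday) is already a business day.
Counting 3 further business days from Sep 30, 2022 reaches Oct 5, 2022.
Since Oct 5, 2022 is a Wednesday and not a holiday, the date is unchanged.
Counting 15 further business days from Oct 5, 2022 reaches Oct 26, 2022.
Oct 26, 2022 falls on a Wednesday, which is a business day, so no adjustment is needed.
The final due date is Oct 26, 2022.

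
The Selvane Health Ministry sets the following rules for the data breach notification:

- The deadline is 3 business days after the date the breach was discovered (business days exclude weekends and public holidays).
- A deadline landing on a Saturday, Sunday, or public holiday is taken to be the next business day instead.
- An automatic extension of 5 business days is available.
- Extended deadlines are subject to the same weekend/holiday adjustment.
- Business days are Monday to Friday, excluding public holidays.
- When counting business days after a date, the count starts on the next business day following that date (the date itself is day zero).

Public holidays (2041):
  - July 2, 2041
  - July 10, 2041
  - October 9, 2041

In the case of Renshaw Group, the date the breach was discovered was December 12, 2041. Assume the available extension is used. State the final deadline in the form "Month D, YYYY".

December 24, 2041

Counting 3 business days after December 12, 2041 (skipping weekends and listed holidays) reaches December 17, 2041.
Since December 17, 2041 is a Tuesday and not a holiday, the date is unchanged.
The 5-business-day extension runs from December 17, 2041 to December 24, 2041.
December 24, 2041 falls on a Tuesday, which is a business day, so no adjustment is needed.
Deadline: December 24, 2041.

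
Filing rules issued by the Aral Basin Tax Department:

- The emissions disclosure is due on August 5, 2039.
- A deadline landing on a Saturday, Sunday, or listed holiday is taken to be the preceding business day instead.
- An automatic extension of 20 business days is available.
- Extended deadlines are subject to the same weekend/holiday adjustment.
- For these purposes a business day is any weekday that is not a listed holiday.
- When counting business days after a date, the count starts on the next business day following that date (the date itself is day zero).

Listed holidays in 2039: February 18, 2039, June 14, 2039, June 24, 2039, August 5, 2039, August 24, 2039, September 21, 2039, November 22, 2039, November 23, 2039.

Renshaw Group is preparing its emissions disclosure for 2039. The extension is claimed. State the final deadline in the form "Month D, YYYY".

September 5, 2039

The stated deadline is August 5, 2039.
August 5, 2039 is a listed holiday; the preceding business day is August 4, 2039 (Thursday).
The 20-business-day extension runs from August 4, 2039 to September 5, 2039.
September 5, 2039 is a Monday and not a listed holiday, so it stands.
So the filing is due September 5, 2039.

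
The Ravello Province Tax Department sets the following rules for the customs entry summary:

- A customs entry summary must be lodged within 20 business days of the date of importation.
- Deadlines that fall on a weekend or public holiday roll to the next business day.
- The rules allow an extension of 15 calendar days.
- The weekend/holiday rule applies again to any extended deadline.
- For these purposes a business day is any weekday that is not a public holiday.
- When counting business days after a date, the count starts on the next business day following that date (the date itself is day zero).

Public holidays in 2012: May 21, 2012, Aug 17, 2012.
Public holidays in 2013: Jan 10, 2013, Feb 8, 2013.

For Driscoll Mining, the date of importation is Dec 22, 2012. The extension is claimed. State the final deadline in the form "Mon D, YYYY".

20 business days after Dec 22, 2012, excluding weekends and holidays, is Jan 21, 2013.
Jan 21, 2013 (Monday) is already a business day.
Add the 15 calendar-day extension to Jan 21, 2013: Feb 5, 2013.
Feb 5, 2013 falls on a Tuesday, which is a business day, so no adjustment is needed.
The final due date is Feb 5, 2013.

Feb 5, 2013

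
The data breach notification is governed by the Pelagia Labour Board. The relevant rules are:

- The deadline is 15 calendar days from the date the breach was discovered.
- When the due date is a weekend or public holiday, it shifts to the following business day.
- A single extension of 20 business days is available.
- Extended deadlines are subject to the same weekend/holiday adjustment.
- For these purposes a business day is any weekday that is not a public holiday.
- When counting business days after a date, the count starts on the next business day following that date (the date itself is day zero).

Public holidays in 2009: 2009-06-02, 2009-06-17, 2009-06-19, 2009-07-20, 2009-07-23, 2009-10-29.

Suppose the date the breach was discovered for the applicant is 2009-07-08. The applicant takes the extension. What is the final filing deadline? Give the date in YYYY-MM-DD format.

2009-08-21

15 calendar days after 2009-07-08 is 2009-07-23.
2009-07-23 falls on a listed holiday. Rolling to the next business day gives 2009-07-24, a Friday.
Counting 20 further business days from 2009-07-24 reaches 2009-08-21.
2009-08-21 falls on a Friday, which is a business day, so no adjustment is needed.
Deadline: 2009-08-21.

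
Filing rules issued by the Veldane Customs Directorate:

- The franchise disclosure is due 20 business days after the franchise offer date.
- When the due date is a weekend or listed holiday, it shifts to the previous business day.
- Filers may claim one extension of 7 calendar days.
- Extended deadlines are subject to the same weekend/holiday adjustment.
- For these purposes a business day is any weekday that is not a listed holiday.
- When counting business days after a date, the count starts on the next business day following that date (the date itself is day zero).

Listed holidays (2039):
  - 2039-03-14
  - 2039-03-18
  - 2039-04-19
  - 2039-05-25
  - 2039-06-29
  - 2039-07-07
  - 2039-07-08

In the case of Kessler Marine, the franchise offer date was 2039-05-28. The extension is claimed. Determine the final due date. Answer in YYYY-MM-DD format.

Starting the day after 2039-05-28 and counting 20 business days lands on 2039-06-24.
Since 2039-06-24 is a Friday and not a holiday, the date is unchanged.
Applying the 7-calendar-day extension: 2039-06-24 + 7 days = 2039-07-01.
2039-07-01 falls on a Friday, which is a business day, so no adjustment is needed.
Final deadline: 2039-07-01.

2039-07-01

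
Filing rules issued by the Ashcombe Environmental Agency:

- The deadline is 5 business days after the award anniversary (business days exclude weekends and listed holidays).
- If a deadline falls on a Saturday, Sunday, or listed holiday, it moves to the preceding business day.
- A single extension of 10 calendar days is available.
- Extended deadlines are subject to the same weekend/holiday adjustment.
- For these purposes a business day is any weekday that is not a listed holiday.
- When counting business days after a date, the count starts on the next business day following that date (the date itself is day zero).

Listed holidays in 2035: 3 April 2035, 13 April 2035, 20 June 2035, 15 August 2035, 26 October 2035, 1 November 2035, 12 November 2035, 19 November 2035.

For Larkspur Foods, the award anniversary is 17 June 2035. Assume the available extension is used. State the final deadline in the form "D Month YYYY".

5 July 2035

5 business days after 17 June 2035, excluding weekends and holidays, is 25 June 2035.
25 June 2035 is a Monday and not a listed holiday, so it stands.
The 10-calendar-day extension moves the deadline from 25 June 2035 to 5 July 2035.
Since 5 July 2035 is a Thursday and not a holiday, the date is unchanged.
Deadline: 5 July 2035.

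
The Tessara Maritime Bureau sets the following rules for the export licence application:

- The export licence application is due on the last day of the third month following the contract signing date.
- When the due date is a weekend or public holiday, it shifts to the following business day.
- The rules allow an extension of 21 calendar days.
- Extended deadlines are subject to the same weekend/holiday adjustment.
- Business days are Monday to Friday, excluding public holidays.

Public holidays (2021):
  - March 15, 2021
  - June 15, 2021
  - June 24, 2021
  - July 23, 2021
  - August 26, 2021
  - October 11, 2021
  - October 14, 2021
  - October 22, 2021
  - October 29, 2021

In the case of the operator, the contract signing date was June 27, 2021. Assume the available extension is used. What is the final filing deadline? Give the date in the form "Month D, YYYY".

3 months after June 27, 2021 falls in September 2021; the last day of that month is September 30, 2021.
September 30, 2021 is a Thursday and not a listed holiday, so it stands.
With the 21-day extension, September 30, 2021 becomes October 21, 2021.
October 21, 2021 is a Thursday and not a listed holiday, so it stands.
The final due date is October 21, 2021.

October 21, 2021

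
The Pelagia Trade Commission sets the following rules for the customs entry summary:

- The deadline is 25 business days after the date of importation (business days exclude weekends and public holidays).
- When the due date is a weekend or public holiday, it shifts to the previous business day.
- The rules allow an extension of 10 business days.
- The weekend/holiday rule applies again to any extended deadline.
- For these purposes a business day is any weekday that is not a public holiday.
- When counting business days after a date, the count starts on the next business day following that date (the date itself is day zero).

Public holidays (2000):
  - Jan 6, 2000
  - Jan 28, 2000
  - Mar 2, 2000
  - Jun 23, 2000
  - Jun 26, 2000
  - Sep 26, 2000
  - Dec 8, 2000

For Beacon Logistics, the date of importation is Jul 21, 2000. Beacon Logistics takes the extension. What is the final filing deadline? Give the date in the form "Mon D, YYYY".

25 business days after Jul 21, 2000, excluding weekends and holidays, is Aug 25, 2000.
Aug 25, 2000 (Friday) is already a business day.
Counting 10 further business days from Aug 25, 2000 reaches Sep 8, 2000.
Sep 8, 2000 is a Friday and not a listed holiday, so it stands.
Deadline: Sep 8, 2000.

Sep 8, 2000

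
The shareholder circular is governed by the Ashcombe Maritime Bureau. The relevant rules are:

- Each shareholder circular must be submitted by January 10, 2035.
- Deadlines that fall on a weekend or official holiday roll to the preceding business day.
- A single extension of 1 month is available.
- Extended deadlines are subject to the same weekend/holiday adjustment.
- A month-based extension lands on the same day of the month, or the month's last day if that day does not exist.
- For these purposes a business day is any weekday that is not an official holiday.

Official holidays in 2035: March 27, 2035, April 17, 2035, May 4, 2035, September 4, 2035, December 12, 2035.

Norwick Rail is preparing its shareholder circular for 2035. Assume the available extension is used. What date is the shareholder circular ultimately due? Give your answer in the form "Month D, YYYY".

The stated deadline is January 10, 2035.
January 10, 2035 falls on a Wednesday, which is a business day, so no adjustment is needed.
Applying the 1 month extension: 1 month after January 10, 2035 is February 10, 2035.
Because February 10, 2035 is a Saturday, the deadline becomes February 9, 2035 (Friday).
So the filing is due February 9, 2035.

February 9, 2035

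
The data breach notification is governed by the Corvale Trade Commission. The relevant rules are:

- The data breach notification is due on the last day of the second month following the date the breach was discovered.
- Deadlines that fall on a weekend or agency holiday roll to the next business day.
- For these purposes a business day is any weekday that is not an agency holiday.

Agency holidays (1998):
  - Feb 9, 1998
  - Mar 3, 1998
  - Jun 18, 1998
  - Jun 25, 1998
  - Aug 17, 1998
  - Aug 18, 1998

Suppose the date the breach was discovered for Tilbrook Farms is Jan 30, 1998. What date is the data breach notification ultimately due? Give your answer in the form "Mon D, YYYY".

Mar 31, 1998

2 months after Jan 30, 1998 falls in March 1998; the last day of that month is Mar 31, 1998.
Mar 31, 1998 falls on a Tuesday, which is a business day, so no adjustment is needed.
Final deadline: Mar 31, 1998.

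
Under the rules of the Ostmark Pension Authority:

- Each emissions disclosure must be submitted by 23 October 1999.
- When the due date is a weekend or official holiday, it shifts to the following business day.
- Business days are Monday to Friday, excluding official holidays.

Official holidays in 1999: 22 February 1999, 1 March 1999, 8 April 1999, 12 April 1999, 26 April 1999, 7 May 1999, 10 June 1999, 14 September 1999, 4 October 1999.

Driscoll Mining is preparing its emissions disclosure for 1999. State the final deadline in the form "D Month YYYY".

25 October 1999

The statutory due date is 23 October 1999.
23 October 1999 falls on a Saturday. Rolling to the next business day gives 25 October 1999, a Monday.
So the filing is due 25 October 1999.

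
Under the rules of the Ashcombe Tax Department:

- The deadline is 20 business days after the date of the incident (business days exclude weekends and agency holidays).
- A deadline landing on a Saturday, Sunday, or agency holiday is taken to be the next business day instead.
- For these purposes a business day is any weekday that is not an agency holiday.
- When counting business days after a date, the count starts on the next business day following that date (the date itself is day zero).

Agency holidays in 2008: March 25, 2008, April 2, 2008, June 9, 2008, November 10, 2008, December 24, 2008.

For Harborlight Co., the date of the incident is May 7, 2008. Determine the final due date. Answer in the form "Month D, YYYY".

20 business days after May 7, 2008, excluding weekends and holidays, is June 4, 2008.
Since June 4, 2008 is a Wednesday and not a holiday, the date is unchanged.
Deadline: June 4, 2008.

June 4, 2008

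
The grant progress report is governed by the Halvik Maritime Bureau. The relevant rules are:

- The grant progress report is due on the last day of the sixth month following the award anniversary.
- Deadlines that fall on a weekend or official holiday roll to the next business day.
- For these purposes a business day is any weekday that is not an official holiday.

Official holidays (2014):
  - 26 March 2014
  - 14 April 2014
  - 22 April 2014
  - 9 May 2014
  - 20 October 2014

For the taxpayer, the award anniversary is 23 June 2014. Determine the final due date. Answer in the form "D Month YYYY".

31 December 2014

6 months after 23 June 2014 is December 2014; that month ends on 31 December 2014.
31 December 2014 (Wednesday) is already a business day.
Deadline: 31 December 2014.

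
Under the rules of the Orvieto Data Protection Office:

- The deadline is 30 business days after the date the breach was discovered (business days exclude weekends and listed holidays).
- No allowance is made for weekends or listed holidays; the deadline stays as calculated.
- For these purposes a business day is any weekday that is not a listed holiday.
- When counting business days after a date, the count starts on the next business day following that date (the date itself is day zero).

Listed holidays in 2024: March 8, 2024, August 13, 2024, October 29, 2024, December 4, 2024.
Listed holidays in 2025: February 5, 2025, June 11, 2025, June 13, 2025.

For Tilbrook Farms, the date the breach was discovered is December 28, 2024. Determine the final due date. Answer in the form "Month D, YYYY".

February 10, 2025

Counting 30 business days after December 28, 2024 (skipping weekends and listed holidays) reaches February 10, 2025.
February 10, 2025 falls on a Monday. The rules make no weekend/holiday allowance, so it remains February 10, 2025.
The final due date is February 10, 2025.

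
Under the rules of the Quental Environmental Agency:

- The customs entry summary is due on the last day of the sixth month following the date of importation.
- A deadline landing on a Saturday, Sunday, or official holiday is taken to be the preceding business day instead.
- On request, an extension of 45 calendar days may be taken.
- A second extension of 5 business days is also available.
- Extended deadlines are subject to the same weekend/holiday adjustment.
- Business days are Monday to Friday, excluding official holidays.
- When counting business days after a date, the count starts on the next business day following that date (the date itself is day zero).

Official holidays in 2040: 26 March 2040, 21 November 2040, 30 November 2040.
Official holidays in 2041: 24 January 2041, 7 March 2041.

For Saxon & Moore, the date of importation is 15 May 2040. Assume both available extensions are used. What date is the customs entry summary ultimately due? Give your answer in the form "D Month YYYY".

18 January 2041

6 months after 15 May 2040 is November 2040; that month ends on 30 November 2040.
30 November 2040 is a listed holiday, so it moves to the preceding business day, 29 November 2040 (Thursday).
Add the 45 calendar-day extension to 29 November 2040: 13 January 2041.
13 January 2041 falls on a Sunday. Rolling to the preceding business day gives 11 January 2041, a Friday.
Counting 5 further business days from 11 January 2041 reaches 18 January 2041.
Since 18 January 2041 is a Friday and not a holiday, the date is unchanged.
The final due date is 18 January 2041.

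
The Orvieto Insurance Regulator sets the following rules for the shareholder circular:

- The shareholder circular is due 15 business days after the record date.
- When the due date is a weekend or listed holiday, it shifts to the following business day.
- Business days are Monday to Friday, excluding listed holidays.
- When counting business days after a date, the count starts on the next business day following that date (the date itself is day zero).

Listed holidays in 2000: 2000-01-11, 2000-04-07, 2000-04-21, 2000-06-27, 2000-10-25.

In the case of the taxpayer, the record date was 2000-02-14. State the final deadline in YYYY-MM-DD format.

2000-03-06

Counting 15 business days after 2000-02-14 (skipping weekends and listed holidays) reaches 2000-03-06.
2000-03-06 is a Monday and not a listed holiday, so it stands.
The final due date is 2000-03-06.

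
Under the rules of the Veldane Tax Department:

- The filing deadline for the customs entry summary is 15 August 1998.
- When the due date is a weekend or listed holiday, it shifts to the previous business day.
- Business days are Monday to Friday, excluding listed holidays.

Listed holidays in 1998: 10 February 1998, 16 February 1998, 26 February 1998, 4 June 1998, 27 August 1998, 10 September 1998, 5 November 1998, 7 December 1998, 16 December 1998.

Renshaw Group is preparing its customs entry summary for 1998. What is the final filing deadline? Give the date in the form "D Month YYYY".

14 August 1998

Start from the fixed due date, 15 August 1998.
Because 15 August 1998 is a Saturday, the deadline becomes 14 August 1998 (Friday).
Final deadline: 14 August 1998.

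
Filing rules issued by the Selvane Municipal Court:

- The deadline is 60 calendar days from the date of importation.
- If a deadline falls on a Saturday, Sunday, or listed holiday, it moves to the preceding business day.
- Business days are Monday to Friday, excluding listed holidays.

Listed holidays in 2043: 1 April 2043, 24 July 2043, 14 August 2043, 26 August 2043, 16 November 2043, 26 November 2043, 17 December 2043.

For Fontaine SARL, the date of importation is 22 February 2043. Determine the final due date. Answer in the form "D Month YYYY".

Adding 60 calendar days to 22 February 2043 gives 23 April 2043.
23 April 2043 (Thursday) is already a business day.
So the filing is due 23 April 2043.

23 April 2043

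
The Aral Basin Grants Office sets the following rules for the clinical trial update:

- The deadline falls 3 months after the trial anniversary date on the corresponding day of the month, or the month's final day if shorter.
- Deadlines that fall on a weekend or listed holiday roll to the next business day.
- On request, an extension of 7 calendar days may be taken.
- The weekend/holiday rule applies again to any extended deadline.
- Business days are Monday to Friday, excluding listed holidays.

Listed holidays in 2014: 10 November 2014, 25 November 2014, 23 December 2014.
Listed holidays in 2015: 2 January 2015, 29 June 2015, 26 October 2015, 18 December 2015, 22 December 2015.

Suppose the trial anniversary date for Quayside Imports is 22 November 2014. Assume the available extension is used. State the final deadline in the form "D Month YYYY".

2 March 2015

3 months after 22 November 2014, on the same day of the month, is 22 February 2015.
22 February 2015 is a Sunday, so it moves to the next business day, 23 February 2015 (Monday).
With the 7-day extension, 23 February 2015 becomes 2 March 2015.
2 March 2015 falls on a Monday, which is a business day, so no adjustment is needed.
The final due date is 2 March 2015.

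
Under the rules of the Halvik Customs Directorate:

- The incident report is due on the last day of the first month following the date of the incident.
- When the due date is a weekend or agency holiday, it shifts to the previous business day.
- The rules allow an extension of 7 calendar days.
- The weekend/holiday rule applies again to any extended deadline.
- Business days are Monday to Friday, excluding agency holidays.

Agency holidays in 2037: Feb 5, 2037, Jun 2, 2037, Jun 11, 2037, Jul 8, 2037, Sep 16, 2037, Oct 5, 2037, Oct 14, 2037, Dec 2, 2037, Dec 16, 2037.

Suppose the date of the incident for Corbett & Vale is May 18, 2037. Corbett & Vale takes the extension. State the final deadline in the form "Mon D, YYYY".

1 month after May 18, 2037 is June 2037; that month ends on Jun 30, 2037.
Jun 30, 2037 (Tuesday) is already a business day.
Add the 7 calendar-day extension to Jun 30, 2037: Jul 7, 2037.
Jul 7, 2037 is a Tuesday and not a listed holiday, so it stands.
Final deadline: Jul 7, 2037.

Jul 7, 2037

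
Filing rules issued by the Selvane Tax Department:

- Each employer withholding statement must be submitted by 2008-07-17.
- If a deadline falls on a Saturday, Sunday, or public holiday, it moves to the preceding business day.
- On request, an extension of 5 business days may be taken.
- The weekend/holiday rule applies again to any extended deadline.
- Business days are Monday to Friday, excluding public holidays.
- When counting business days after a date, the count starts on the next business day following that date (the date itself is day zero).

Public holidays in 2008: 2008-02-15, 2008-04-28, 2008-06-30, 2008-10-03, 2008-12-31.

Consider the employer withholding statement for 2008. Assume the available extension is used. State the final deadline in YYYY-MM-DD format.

The statutory due date is 2008-07-17.
2008-07-17 falls on a Thursday, which is a business day, so no adjustment is needed.
Counting 5 further business days from 2008-07-17 reaches 2008-07-24.
2008-07-24 (Thursday) is already a business day.
So the filing is due 2008-07-24.

2008-07-24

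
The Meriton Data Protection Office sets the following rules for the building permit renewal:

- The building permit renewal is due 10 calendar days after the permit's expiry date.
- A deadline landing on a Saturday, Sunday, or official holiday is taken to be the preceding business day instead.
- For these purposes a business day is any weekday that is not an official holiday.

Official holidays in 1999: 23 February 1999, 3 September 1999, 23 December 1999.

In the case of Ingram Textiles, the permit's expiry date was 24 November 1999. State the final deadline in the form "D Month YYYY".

3 December 1999

Trigger date 24 November 1999 + 10 calendar days = 4 December 1999.
4 December 1999 falls on a Saturday. Rolling to the preceding business day gives 3 December 1999, a Friday.
So the filing is due 3 December 1999.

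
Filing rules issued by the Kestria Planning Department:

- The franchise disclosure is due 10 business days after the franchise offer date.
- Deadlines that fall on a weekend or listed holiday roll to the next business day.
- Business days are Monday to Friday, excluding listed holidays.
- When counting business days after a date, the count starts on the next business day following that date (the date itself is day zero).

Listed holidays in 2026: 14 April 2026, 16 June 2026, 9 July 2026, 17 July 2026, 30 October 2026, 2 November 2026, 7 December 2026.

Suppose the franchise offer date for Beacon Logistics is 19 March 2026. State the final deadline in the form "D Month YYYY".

Starting the day after 19 March 2026 and counting 10 business days lands on 2 April 2026.
2 April 2026 falls on a Thursday, which is a business day, so no adjustment is needed.
So the filing is due 2 April 2026.

2 April 2026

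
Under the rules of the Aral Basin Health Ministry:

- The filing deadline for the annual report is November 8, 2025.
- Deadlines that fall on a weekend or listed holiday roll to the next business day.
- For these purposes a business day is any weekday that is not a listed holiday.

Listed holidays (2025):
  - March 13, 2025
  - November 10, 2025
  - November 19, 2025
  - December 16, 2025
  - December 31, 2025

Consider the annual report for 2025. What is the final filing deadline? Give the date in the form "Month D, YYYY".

The stated deadline is November 8, 2025.
November 8, 2025 is a Saturday; the next business day is November 11, 2025 (Tuesday).
Deadline: November 11, 2025.

November 11, 2025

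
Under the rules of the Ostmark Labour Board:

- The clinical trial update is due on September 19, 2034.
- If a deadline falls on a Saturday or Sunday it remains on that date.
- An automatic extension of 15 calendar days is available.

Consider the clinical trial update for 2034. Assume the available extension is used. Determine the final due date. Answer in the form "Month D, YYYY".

The stated deadline is September 19, 2034.
No adjustment is made for weekends or holidays, so September 19, 2034 stands.
Applying the 15-calendar-day extension: September 19, 2034 + 15 days = October 4, 2034.
No adjustment is made for weekends or holidays, so October 4, 2034 stands.
Final deadline: October 4, 2034.

October 4, 2034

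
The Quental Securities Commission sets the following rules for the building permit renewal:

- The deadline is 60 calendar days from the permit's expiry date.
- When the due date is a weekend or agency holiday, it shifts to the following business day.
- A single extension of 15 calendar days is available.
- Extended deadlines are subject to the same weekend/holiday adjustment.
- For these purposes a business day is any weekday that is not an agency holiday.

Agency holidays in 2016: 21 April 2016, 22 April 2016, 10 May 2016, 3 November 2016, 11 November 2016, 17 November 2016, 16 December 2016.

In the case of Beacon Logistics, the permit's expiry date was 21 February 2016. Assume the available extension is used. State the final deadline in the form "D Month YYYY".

Adding 60 calendar days to 21 February 2016 gives 21 April 2016.
Because 21 April 2016 is a listed holiday, the deadline becomes 25 April 2016 (Monday).
The 15-calendar-day extension moves the deadline from 25 April 2016 to 10 May 2016.
10 May 2016 is a listed holiday, so it moves to the next business day, 11 May 2016 (Wednesday).
So the filing is due 11 May 2016.

11 May 2016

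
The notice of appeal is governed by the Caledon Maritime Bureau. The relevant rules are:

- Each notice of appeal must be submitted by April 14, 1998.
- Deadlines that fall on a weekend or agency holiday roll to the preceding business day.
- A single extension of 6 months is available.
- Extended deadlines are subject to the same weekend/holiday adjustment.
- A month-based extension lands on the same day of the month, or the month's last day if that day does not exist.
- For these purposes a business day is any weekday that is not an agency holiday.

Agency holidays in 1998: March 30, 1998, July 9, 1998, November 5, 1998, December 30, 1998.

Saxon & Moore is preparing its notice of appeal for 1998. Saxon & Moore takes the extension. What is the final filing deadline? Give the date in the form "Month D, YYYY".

October 14, 1998

The statutory due date is April 14, 1998.
Since April 14, 1998 is a Tuesday and not a holiday, the date is unchanged.
The 6 months extension carries April 14, 1998 to October 14, 1998.
October 14, 1998 falls on a Wednesday, which is a business day, so no adjustment is needed.
So the filing is due October 14, 1998.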